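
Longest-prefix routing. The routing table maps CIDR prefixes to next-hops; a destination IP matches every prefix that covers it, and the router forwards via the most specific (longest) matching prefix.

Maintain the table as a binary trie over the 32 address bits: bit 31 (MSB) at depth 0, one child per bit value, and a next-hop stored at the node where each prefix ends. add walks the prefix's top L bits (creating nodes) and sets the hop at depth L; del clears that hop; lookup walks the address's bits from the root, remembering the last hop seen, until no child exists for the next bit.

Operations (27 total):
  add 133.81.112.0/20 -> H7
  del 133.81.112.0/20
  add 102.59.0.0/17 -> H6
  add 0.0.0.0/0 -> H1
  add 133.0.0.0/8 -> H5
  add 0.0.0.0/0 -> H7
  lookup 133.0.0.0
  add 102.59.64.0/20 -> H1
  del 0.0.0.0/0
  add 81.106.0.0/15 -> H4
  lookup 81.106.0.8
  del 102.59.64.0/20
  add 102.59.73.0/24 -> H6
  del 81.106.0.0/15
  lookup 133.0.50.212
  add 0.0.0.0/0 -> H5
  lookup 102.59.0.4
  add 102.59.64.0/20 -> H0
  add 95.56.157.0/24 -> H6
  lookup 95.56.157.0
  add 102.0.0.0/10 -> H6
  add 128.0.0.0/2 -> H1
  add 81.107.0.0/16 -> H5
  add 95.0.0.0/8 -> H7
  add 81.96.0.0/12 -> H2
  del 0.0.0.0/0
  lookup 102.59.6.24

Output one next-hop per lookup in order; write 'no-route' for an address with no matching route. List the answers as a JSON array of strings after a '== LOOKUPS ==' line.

Trace:
  add 133.81.112.0/20 -> H7 at depth 20
  del 133.81.112.0/20 (clear depth 20)
  add 102.59.0.0/17 -> H6 at depth 17
  add 0.0.0.0/0 -> H1 at depth 0
  add 133.0.0.0/8 -> H5 at depth 8
  add 0.0.0.0/0 -> H7 at depth 0
  Q 133.0.0.0: descend 100001010 ; hops seen [H7,H5] ; pick H5
  add 102.59.64.0/20 -> H1 at depth 20
  del 0.0.0.0/0 (clear depth 0)
  add 81.106.0.0/15 -> H4 at depth 15
  Q 81.106.0.8: descend 010100010110101 ; hops seen [H4] ; pick H4
  del 102.59.64.0/20 (clear depth 20)
  add 102.59.73.0/24 -> H6 at depth 24
  del 81.106.0.0/15 (clear depth 15)
  Q 133.0.50.212: descend 100001010 ; hops seen [H5] ; pick H5
  add 0.0.0.0/0 -> H5 at depth 0
  Q 102.59.0.4: descend 01100110001110110 ; hops seen [H5,H6] ; pick H6
  add 102.59.64.0/20 -> H0 at depth 20
  add 95.56.157.0/24 -> H6 at depth 24
  Q 95.56.157.0: descend 010111110011100010011101 ; hops seen [H5,H6] ; pick H6
  add 102.0.0.0/10 -> H6 at depth 10
  add 128.0.0.0/2 -> H1 at depth 2
  add 81.107.0.0/16 -> H5 at depth 16
  add 95.0.0.0/8 -> H7 at depth 8
  add 81.96.0.0/12 -> H2 at depth 12
  del 0.0.0.0/0 (clear depth 0)
  Q 102.59.6.24: descend 01100110001110110 ; hops seen [H6,H6] ; pick H6

== LOOKUPS ==
["H5","H4","H5","H6","H6","H6"]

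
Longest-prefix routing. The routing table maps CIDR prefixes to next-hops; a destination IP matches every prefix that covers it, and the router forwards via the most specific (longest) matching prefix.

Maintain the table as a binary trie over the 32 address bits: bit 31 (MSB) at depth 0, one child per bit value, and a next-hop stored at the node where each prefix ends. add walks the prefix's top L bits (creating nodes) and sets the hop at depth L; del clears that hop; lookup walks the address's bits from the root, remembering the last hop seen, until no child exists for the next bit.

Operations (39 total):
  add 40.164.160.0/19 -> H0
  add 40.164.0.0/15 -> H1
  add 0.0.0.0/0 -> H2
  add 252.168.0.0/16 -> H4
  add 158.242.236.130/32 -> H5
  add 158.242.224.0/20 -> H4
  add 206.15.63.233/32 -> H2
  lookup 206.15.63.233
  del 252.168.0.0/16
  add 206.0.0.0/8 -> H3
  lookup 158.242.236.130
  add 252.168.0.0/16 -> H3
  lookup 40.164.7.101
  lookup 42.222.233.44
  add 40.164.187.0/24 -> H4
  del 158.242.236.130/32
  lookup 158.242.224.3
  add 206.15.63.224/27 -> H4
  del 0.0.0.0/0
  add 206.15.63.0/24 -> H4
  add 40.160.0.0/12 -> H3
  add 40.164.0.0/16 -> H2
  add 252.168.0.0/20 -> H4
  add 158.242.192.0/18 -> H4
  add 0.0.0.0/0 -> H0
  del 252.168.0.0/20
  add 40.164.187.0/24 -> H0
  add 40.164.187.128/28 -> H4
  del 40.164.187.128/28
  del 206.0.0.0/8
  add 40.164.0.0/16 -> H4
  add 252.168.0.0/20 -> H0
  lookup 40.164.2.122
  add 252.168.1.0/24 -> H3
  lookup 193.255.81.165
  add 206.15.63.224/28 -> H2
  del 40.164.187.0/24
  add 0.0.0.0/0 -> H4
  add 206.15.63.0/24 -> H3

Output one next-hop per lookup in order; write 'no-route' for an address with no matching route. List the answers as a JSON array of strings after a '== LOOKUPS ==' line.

Process each operation:
  add 40.164.160.0/19 -> H0 at depth 19
  add 40.164.0.0/15 -> H1 at depth 15
  add 0.0.0.0/0 -> H2 at depth 0
  add 252.168.0.0/16 -> H4 at depth 16
  add 158.242.236.130/32 -> H5 at depth 32
  add 158.242.224.0/20 -> H4 at depth 20
  add 206.15.63.233/32 -> H2 at depth 32
  Q 206.15.63.233: descend 11001110000011110011111111101001 ; hops seen [H2,H2] ; pick H2
  - 252.168.0.0/16 clear@16
  add 206.0.0.0/8 -> H3 at depth 8
  Q 158.242.236.130: descend 10011110111100101110110010000010 ; hops seen [H2,H4,H5] ; pick H5
  add 252.168.0.0/16 -> H3 at depth 16
  Q 40.164.7.101: descend 0010100010100100 ; hops seen [H2,H1] ; pick H1
  Q 42.222.233.44: descend 001010 ; hops seen [H2] ; pick H2
  add 40.164.187.0/24 -> H4 at depth 24
  - 158.242.236.130/32 clear@32
  Q 158.242.224.3: descend 10011110111100101110 ; hops seen [H2,H4] ; pick H4
  add 206.15.63.224/27 -> H4 at depth 27
  - 0.0.0.0/0 clear@0
  add 206.15.63.0/24 -> H4 at depth 24
  add 40.160.0.0/12 -> H3 at depth 12
  add 40.164.0.0/16 -> H2 at depth 16
  add 252.168.0.0/20 -> H4 at depth 20
  add 158.242.192.0/18 -> H4 at depth 18
  add 0.0.0.0/0 -> H0 at depth 0
  - 252.168.0.0/20 clear@20
  add 40.164.187.0/24 -> H0 at depth 24
  add 40.164.187.128/28 -> H4 at depth 28
  - 40.164.187.128/28 clear@28
  - 206.0.0.0/8 clear@8
  add 40.164.0.0/16 -> H4 at depth 16
  add 252.168.0.0/20 -> H0 at depth 20
  Q 40.164.2.122: descend 0010100010100100 ; hops seen [H0,H3,H1,H4] ; pick H4
  add 252.168.1.0/24 -> H3 at depth 24
  Q 193.255.81.165: descend 1100 ; hops seen [H0] ; pick H0
  add 206.15.63.224/28 -> H2 at depth 28
  - 40.164.187.0/24 clear@24
  add 0.0.0.0/0 -> H4 at depth 0
  add 206.15.63.0/24 -> H3 at depth 24

== LOOKUPS ==
["H2","H5","H1","H2","H4","H4","H0"]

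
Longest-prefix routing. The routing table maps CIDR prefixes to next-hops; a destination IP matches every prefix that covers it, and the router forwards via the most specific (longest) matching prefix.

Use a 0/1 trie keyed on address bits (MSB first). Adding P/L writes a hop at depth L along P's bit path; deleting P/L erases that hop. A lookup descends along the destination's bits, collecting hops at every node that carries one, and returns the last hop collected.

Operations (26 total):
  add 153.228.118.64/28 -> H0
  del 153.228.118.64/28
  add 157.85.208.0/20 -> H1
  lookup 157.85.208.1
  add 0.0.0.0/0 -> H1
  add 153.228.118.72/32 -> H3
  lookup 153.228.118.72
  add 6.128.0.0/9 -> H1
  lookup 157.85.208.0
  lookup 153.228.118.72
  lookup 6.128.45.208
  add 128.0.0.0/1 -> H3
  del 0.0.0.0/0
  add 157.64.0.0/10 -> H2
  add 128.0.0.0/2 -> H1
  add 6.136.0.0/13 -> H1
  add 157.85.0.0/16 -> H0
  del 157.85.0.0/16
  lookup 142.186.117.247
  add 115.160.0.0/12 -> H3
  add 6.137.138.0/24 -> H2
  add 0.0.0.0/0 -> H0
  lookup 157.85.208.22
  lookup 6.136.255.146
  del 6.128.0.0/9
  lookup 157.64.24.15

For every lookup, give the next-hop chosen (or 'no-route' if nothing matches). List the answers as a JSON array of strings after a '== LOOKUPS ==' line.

Trace:
  add 153.228.118.64/28 -> H0 at depth 28
  - 153.228.118.64/28 clear@28
  add 157.85.208.0/20 -> H1 at depth 20
  ? 157.85.208.1  path d0:-→d1:-→d2:-→d3:-→d4:-→d5:-→d6:-→d7:-→d8:-→d9:-→d10:-→d11:-→d12:-→d13:-→d14:-→d15:-→d16:-→d17:-→d18:-→d19:-→d20:H1  best=H1
  add 0.0.0.0/0 -> H1 at depth 0
  add 153.228.118.72/32 -> H3 at depth 32
  ? 153.228.118.72  path d0:H1→d1:-→d2:-→d3:-→d4:-→d5:-→d6:-→d7:-→d8:-→d9:-→d10:-→d11:-→d12:-→d13:-→d14:-→d15:-→d16:-→d17:-→d18:-→d19:-→d20:-→d21:-→d22:-→d23:-→d24:-→d25:-→d26:-→d27:-→d28:-→d29:-→d30:-→d31:-→d32:H3  best=H3
  add 6.128.0.0/9 -> H1 at depth 9
  ? 157.85.208.0  path d0:H1→d1:-→d2:-→d3:-→d4:-→d5:-→d6:-→d7:-→d8:-→d9:-→d10:-→d11:-→d12:-→d13:-→d14:-→d15:-→d16:-→d17:-→d18:-→d19:-→d20:H1  best=H1
  ? 153.228.118.72  path d0:H1→d1:-→d2:-→d3:-→d4:-→d5:-→d6:-→d7:-→d8:-→d9:-→d10:-→d11:-→d12:-→d13:-→d14:-→d15:-→d16:-→d17:-→d18:-→d19:-→d20:-→d21:-→d22:-→d23:-→d24:-→d25:-→d26:-→d27:-→d28:-→d29:-→d30:-→d31:-→d32:H3  best=H3
  ? 6.128.45.208  path d0:H1→d1:-→d2:-→d3:-→d4:-→d5:-→d6:-→d7:-→d8:-→d9:H1  best=H1
  add 128.0.0.0/1 -> H3 at depth 1
  - 0.0.0.0/0 clear@0
  add 157.64.0.0/10 -> H2 at depth 10
  add 128.0.0.0/2 -> H1 at depth 2
  add 6.136.0.0/13 -> H1 at depth 13
  add 157.85.0.0/16 -> H0 at depth 16
  - 157.85.0.0/16 clear@16
  ? 142.186.117.247  path d0:-→d1:H3→d2:H1→d3:-  best=H1
  add 115.160.0.0/12 -> H3 at depth 12
  add 6.137.138.0/24 -> H2 at depth 24
  add 0.0.0.0/0 -> H0 at depth 0
  ? 157.85.208.22  path d0:H0→d1:H3→d2:H1→d3:-→d4:-→d5:-→d6:-→d7:-→d8:-→d9:-→d10:H2→d11:-→d12:-→d13:-→d14:-→d15:-→d16:-→d17:-→d18:-→d19:-→d20:H1  best=H1
  ? 6.136.255.146  path d0:H0→d1:-→d2:-→d3:-→d4:-→d5:-→d6:-→d7:-→d8:-→d9:H1→d10:-→d11:-→d12:-→d13:H1→d14:-→d15:-  best=H1
  - 6.128.0.0/9 clear@9
  ? 157.64.24.15  path d0:H0→d1:H3→d2:H1→d3:-→d4:-→d5:-→d6:-→d7:-→d8:-→d9:-→d10:H2→d11:-  best=H2

== LOOKUPS ==
["H1","H3","H1","H3","H1","H1","H1","H1","H2"]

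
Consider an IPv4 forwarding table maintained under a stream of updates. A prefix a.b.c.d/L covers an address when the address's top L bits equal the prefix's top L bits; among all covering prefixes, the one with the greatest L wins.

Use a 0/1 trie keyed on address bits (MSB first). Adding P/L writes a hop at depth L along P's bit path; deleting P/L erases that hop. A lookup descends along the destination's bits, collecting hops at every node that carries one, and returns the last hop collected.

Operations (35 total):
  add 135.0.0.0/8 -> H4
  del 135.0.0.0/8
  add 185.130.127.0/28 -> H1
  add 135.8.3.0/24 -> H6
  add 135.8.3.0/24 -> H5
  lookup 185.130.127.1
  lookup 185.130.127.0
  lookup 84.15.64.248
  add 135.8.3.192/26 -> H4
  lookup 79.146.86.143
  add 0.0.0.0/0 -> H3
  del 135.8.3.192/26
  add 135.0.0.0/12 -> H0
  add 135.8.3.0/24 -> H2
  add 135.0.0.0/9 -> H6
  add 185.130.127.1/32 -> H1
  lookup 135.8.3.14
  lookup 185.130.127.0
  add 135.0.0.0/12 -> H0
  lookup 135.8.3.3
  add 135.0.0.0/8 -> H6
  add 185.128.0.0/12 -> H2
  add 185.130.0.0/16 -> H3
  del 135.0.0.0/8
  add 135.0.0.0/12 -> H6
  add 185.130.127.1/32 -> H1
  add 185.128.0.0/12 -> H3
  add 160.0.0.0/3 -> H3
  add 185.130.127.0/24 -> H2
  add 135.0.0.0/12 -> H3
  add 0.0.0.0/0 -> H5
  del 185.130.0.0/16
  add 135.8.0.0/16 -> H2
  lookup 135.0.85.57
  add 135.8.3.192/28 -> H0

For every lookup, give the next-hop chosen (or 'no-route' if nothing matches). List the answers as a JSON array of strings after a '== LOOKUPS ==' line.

Trace:
  add 135.0.0.0/8 -> H4 at depth 8
  - 135.0.0.0/8 clear@8
  add 185.130.127.0/28 -> H1 at depth 28
  add 135.8.3.0/24 -> H6 at depth 24
  add 135.8.3.0/24 -> H5 at depth 24
  Q 185.130.127.1: descend 1011100110000010011111110000 ; hops seen [H1] ; pick H1
  Q 185.130.127.0: descend 1011100110000010011111110000 ; hops seen [H1] ; pick H1
  Q 84.15.64.248: descend ε ; hops seen [∅] ; pick no-route
  add 135.8.3.192/26 -> H4 at depth 26
  Q 79.146.86.143: descend ε ; hops seen [∅] ; pick no-route
  add 0.0.0.0/0 -> H3 at depth 0
  - 135.8.3.192/26 clear@26
  add 135.0.0.0/12 -> H0 at depth 12
  add 135.8.3.0/24 -> H2 at depth 24
  add 135.0.0.0/9 -> H6 at depth 9
  add 185.130.127.1/32 -> H1 at depth 32
  Q 135.8.3.14: descend 100001110000100000000011 ; hops seen [H3,H6,H0,H2] ; pick H2
  Q 185.130.127.0: descend 1011100110000010011111110000000 ; hops seen [H3,H1] ; pick H1
  add 135.0.0.0/12 -> H0 at depth 12
  Q 135.8.3.3: descend 100001110000100000000011 ; hops seen [H3,H6,H0,H2] ; pick H2
  add 135.0.0.0/8 -> H6 at depth 8
  add 185.128.0.0/12 -> H2 at depth 12
  add 185.130.0.0/16 -> H3 at depth 16
  - 135.0.0.0/8 clear@8
  add 135.0.0.0/12 -> H6 at depth 12
  add 185.130.127.1/32 -> H1 at depth 32
  add 185.128.0.0/12 -> H3 at depth 12
  add 160.0.0.0/3 -> H3 at depth 3
  add 185.130.127.0/24 -> H2 at depth 24
  add 135.0.0.0/12 -> H3 at depth 12
  add 0.0.0.0/0 -> H5 at depth 0
  - 185.130.0.0/16 clear@16
  add 135.8.0.0/16 -> H2 at depth 16
  Q 135.0.85.57: descend 100001110000 ; hops seen [H5,H6,H3] ; pick H3
  add 135.8.3.192/28 -> H0 at depth 28

== LOOKUPS ==
["H1","H1","no-route","no-route","H2","H1","H2","H3"]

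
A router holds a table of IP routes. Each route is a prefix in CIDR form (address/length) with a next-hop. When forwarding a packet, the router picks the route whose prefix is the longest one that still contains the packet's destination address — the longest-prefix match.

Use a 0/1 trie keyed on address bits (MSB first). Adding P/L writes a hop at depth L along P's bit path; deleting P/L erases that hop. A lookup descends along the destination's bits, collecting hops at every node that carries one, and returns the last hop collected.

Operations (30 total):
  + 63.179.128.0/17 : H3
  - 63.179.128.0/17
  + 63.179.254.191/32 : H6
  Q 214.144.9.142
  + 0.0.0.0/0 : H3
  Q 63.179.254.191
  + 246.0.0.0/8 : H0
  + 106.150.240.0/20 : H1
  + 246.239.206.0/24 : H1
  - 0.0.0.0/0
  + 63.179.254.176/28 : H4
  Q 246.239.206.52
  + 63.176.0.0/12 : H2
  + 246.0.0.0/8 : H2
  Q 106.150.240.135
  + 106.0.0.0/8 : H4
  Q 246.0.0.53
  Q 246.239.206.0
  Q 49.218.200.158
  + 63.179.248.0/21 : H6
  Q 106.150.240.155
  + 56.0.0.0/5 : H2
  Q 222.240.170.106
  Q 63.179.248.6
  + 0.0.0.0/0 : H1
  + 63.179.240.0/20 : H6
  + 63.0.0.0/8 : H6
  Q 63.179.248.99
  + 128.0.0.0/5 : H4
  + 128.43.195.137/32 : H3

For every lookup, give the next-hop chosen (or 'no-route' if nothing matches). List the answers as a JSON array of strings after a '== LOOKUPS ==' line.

Process each operation:
  + 63.179.128.0/17 (H3) depth=17
  del 63.179.128.0/17 (clear depth 17)
  + 63.179.254.191/32 (H6) depth=32
  Q 214.144.9.142: descend ε ; hops seen [∅] ; pick no-route
  + 0.0.0.0/0 (H3) depth=0
  Q 63.179.254.191: descend 00111111101100111111111010111111 ; hops seen [H3,H6] ; pick H6
  + 246.0.0.0/8 (H0) depth=8
  + 106.150.240.0/20 (H1) depth=20
  + 246.239.206.0/24 (H1) depth=24
  del 0.0.0.0/0 (clear depth 0)
  + 63.179.254.176/28 (H4) depth=28
  Q 246.239.206.52: descend 111101101110111111001110 ; hops seen [H0,H1] ; pick H1
  + 63.176.0.0/12 (H2) depth=12
  + 246.0.0.0/8 (H2) depth=8
  Q 106.150.240.135: descend 01101010100101101111 ; hops seen [H1] ; pick H1
  + 106.0.0.0/8 (H4) depth=8
  Q 246.0.0.53: descend 11110110 ; hops seen [H2] ; pick H2
  Q 246.239.206.0: descend 111101101110111111001110 ; hops seen [H2,H1] ; pick H1
  Q 49.218.200.158: descend 0011 ; hops seen [∅] ; pick no-route
  + 63.179.248.0/21 (H6) depth=21
  Q 106.150.240.155: descend 01101010100101101111 ; hops seen [H4,H1] ; pick H1
  + 56.0.0.0/5 (H2) depth=5
  Q 222.240.170.106: descend 11 ; hops seen [∅] ; pick no-route
  Q 63.179.248.6: descend 001111111011001111111 ; hops seen [H2,H2,H6] ; pick H6
  + 0.0.0.0/0 (H1) depth=0
  + 63.179.240.0/20 (H6) depth=20
  + 63.0.0.0/8 (H6) depth=8
  Q 63.179.248.99: descend 001111111011001111111 ; hops seen [H1,H2,H6,H2,H6,H6] ; pick H6
  + 128.0.0.0/5 (H4) depth=5
  + 128.43.195.137/32 (H3) depth=32

== LOOKUPS ==
["no-route","H6","H1","H1","H2","H1","no-route","H1","no-route","H6","H6"]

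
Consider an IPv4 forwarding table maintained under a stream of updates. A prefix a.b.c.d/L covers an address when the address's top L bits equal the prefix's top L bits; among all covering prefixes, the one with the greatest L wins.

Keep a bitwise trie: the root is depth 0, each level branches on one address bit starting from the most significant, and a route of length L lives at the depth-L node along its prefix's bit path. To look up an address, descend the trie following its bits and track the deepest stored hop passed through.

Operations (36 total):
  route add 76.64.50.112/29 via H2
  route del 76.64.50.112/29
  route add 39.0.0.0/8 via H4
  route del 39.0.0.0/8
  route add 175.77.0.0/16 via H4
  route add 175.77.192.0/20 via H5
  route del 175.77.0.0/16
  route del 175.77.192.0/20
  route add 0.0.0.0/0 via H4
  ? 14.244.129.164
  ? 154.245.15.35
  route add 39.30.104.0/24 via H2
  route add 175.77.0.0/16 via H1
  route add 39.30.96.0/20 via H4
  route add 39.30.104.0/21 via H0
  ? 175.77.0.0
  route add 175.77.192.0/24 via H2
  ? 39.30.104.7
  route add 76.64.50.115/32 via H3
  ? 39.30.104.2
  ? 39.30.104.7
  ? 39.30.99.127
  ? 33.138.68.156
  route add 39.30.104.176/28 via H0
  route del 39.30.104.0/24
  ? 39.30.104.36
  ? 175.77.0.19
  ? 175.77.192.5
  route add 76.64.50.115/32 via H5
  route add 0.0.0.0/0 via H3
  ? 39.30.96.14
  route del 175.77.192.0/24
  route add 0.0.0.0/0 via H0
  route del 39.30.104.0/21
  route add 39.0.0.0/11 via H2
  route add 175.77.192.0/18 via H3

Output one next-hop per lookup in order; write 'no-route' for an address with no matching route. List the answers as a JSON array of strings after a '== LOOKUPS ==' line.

Trace:
  add 76.64.50.112/29 -> H2 at depth 29
  - 76.64.50.112/29 clear@29
  add 39.0.0.0/8 -> H4 at depth 8
  - 39.0.0.0/8 clear@8
  add 175.77.0.0/16 -> H4 at depth 16
  add 175.77.192.0/20 -> H5 at depth 20
  - 175.77.0.0/16 clear@16
  - 175.77.192.0/20 clear@20
  add 0.0.0.0/0 -> H4 at depth 0
  Q 14.244.129.164: descend 00 ; hops seen [H4] ; pick H4
  Q 154.245.15.35: descend 10 ; hops seen [H4] ; pick H4
  add 39.30.104.0/24 -> H2 at depth 24
  add 175.77.0.0/16 -> H1 at depth 16
  add 39.30.96.0/20 -> H4 at depth 20
  add 39.30.104.0/21 -> H0 at depth 21
  Q 175.77.0.0: descend 1010111101001101 ; hops seen [H4,H1] ; pick H1
  add 175.77.192.0/24 -> H2 at depth 24
  Q 39.30.104.7: descend 001001110001111001101000 ; hops seen [H4,H4,H0,H2] ; pick H2
  add 76.64.50.115/32 -> H3 at depth 32
  Q 39.30.104.2: descend 001001110001111001101000 ; hops seen [H4,H4,H0,H2] ; pick H2
  Q 39.30.104.7: descend 001001110001111001101000 ; hops seen [H4,H4,H0,H2] ; pick H2
  Q 39.30.99.127: descend 00100111000111100110 ; hops seen [H4,H4] ; pick H4
  Q 33.138.68.156: descend 00100 ; hops seen [H4] ; pick H4
  add 39.30.104.176/28 -> H0 at depth 28
  - 39.30.104.0/24 clear@24
  Q 39.30.104.36: descend 001001110001111001101000 ; hops seen [H4,H4,H0] ; pick H0
  Q 175.77.0.19: descend 1010111101001101 ; hops seen [H4,H1] ; pick H1
  Q 175.77.192.5: descend 101011110100110111000000 ; hops seen [H4,H1,H2] ; pick H2
  add 76.64.50.115/32 -> H5 at depth 32
  add 0.0.0.0/0 -> H3 at depth 0
  Q 39.30.96.14: descend 00100111000111100110 ; hops seen [H3,H4] ; pick H4
  - 175.77.192.0/24 clear@24
  add 0.0.0.0/0 -> H0 at depth 0
  - 39.30.104.0/21 clear@21
  add 39.0.0.0/11 -> H2 at depth 11
  add 175.77.192.0/18 -> H3 at depth 18

== LOOKUPS ==
["H4","H4","H1","H2","H2","H2","H4","H4","H0","H1","H2","H4"]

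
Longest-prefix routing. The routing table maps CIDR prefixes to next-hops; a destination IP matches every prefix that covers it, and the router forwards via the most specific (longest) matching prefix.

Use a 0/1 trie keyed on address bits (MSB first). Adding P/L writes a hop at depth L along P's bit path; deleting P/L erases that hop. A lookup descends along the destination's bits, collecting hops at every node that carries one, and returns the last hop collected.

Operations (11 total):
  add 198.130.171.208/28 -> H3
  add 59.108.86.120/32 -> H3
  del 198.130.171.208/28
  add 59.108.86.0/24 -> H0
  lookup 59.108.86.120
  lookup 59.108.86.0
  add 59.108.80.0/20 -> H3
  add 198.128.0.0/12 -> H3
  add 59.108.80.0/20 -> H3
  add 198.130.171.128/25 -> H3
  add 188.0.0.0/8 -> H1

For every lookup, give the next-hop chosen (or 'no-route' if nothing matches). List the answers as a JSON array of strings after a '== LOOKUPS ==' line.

Process each operation:
  + 198.130.171.208/28 (H3) depth=28
  + 59.108.86.120/32 (H3) depth=32
  - 198.130.171.208/28 clear@28
  + 59.108.86.0/24 (H0) depth=24
  lookup 59.108.86.120: bits 00111011011011000101011001111000 walk d0:-→d1:-→d2:-→d3:-→d4:-→d5:-→d6:-→d7:-→d8:-→d9:-→d10:-→d11:-→d12:-→d13:-→d14:-→d15:-→d16:-→d17:-→d18:-→d19:-→d20:-→d21:-→d22:-→d23:-→d24:H0→d25:-→d26:-→d27:-→d28:-→d29:-→d30:-→d31:-→d32:H3 -> H3
  lookup 59.108.86.0: bits 0011101101101100010101100 walk d0:-→d1:-→d2:-→d3:-→d4:-→d5:-→d6:-→d7:-→d8:-→d9:-→d10:-→d11:-→d12:-→d13:-→d14:-→d15:-→d16:-→d17:-→d18:-→d19:-→d20:-→d21:-→d22:-→d23:-→d24:H0→d25:- -> H0
  + 59.108.80.0/20 (H3) depth=20
  + 198.128.0.0/12 (H3) depth=12
  + 59.108.80.0/20 (H3) depth=20
  + 198.130.171.128/25 (H3) depth=25
  + 188.0.0.0/8 (H1) depth=8

== LOOKUPS ==
["H3","H0"]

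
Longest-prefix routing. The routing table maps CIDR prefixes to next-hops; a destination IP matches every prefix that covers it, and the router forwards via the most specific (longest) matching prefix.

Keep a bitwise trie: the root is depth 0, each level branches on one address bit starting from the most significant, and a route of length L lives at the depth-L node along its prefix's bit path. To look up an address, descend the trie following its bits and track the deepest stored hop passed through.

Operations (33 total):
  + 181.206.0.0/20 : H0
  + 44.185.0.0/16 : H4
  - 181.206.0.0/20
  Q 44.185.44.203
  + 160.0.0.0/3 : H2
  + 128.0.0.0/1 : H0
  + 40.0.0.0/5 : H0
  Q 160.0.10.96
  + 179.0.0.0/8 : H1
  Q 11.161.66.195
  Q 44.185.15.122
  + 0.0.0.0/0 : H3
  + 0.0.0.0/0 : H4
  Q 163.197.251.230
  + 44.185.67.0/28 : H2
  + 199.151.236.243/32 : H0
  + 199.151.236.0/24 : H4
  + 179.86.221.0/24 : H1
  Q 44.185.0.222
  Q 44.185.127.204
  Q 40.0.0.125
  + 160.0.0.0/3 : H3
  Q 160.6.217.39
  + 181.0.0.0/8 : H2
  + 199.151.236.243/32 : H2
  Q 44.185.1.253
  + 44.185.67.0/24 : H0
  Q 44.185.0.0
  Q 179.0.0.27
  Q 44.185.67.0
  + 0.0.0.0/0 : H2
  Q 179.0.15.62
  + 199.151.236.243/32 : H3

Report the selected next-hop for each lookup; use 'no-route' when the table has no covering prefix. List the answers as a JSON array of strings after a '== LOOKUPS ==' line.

Trace:
  + 181.206.0.0/20 (H0) depth=20
  + 44.185.0.0/16 (H4) depth=16
  del 181.206.0.0/20 (clear depth 20)
  lookup 44.185.44.203: bits 0010110010111001 walk d0:-→d1:-→d2:-→d3:-→d4:-→d5:-→d6:-→d7:-→d8:-→d9:-→d10:-→d11:-→d12:-→d13:-→d14:-→d15:-→d16:H4 -> H4
  + 160.0.0.0/3 (H2) depth=3
  + 128.0.0.0/1 (H0) depth=1
  + 40.0.0.0/5 (H0) depth=5
  lookup 160.0.10.96: bits 101 walk d0:-→d1:H0→d2:-→d3:H2 -> H2
  + 179.0.0.0/8 (H1) depth=8
  lookup 11.161.66.195: bits 00 walk d0:-→d1:-→d2:- -> no-route
  lookup 44.185.15.122: bits 0010110010111001 walk d0:-→d1:-→d2:-→d3:-→d4:-→d5:H0→d6:-→d7:-→d8:-→d9:-→d10:-→d11:-→d12:-→d13:-→d14:-→d15:-→d16:H4 -> H4
  + 0.0.0.0/0 (H3) depth=0
  + 0.0.0.0/0 (H4) depth=0
  lookup 163.197.251.230: bits 101 walk d0:H4→d1:H0→d2:-→d3:H2 -> H2
  + 44.185.67.0/28 (H2) depth=28
  + 199.151.236.243/32 (H0) depth=32
  + 199.151.236.0/24 (H4) depth=24
  + 179.86.221.0/24 (H1) depth=24
  lookup 44.185.0.222: bits 00101100101110010 walk d0:H4→d1:-→d2:-→d3:-→d4:-→d5:H0→d6:-→d7:-→d8:-→d9:-→d10:-→d11:-→d12:-→d13:-→d14:-→d15:-→d16:H4→d17:- -> H4
  lookup 44.185.127.204: bits 001011001011100101 walk d0:H4→d1:-→d2:-→d3:-→d4:-→d5:H0→d6:-→d7:-→d8:-→d9:-→d10:-→d11:-→d12:-→d13:-→d14:-→d15:-→d16:H4→d17:-→d18:- -> H4
  lookup 40.0.0.125: bits 00101 walk d0:H4→d1:-→d2:-→d3:-→d4:-→d5:H0 -> H0
  + 160.0.0.0/3 (H3) depth=3
  lookup 160.6.217.39: bits 101 walk d0:H4→d1:H0→d2:-→d3:H3 -> H3
  + 181.0.0.0/8 (H2) depth=8
  + 199.151.236.243/32 (H2) depth=32
  lookup 44.185.1.253: bits 00101100101110010 walk d0:H4→d1:-→d2:-→d3:-→d4:-→d5:H0→d6:-→d7:-→d8:-→d9:-→d10:-→d11:-→d12:-→d13:-→d14:-→d15:-→d16:H4→d17:- -> H4
  + 44.185.67.0/24 (H0) depth=24
  lookup 44.185.0.0: bits 00101100101110010 walk d0:H4→d1:-→d2:-→d3:-→d4:-→d5:H0→d6:-→d7:-→d8:-→d9:-→d10:-→d11:-→d12:-→d13:-→d14:-→d15:-→d16:H4→d17:- -> H4
  lookup 179.0.0.27: bits 101100110 walk d0:H4→d1:H0→d2:-→d3:H3→d4:-→d5:-→d6:-→d7:-→d8:H1→d9:- -> H1
  lookup 44.185.67.0: bits 0010110010111001010000110000 walk d0:H4→d1:-→d2:-→d3:-→d4:-→d5:H0→d6:-→d7:-→d8:-→d9:-→d10:-→d11:-→d12:-→d13:-→d14:-→d15:-→d16:H4→d17:-→d18:-→d19:-→d20:-→d21:-→d22:-→d23:-→d24:H0→d25:-→d26:-→d27:-→d28:H2 -> H2
  + 0.0.0.0/0 (H2) depth=0
  lookup 179.0.15.62: bits 101100110 walk d0:H2→d1:H0→d2:-→d3:H3→d4:-→d5:-→d6:-→d7:-→d8:H1→d9:- -> H1
  + 199.151.236.243/32 (H3) depth=32

== LOOKUPS ==
["H4","H2","no-route","H4","H2","H4","H4","H0","H3","H4","H4","H1","H2","H1"]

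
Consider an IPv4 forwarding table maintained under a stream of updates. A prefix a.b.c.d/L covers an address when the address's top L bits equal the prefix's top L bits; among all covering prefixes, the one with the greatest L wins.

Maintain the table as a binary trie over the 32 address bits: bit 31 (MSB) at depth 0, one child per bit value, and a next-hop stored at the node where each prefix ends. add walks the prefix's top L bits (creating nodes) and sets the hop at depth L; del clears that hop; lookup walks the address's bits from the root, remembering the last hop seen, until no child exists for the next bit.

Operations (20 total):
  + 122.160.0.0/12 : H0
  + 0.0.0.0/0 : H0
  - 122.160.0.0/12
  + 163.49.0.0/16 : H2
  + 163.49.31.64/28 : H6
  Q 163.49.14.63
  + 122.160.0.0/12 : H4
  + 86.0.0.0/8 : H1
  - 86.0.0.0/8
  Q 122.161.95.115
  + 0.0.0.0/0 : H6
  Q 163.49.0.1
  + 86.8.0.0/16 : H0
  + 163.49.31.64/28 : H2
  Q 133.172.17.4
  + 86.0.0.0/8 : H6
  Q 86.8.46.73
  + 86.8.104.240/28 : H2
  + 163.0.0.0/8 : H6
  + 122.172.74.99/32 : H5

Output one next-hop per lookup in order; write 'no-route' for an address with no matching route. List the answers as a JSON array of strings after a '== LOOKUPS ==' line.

Apply in order:
  + 122.160.0.0/12 (H0) depth=12
  + 0.0.0.0/0 (H0) depth=0
  - 122.160.0.0/12 clear@12
  + 163.49.0.0/16 (H2) depth=16
  + 163.49.31.64/28 (H6) depth=28
  ? 163.49.14.63  path d0:H0→d1:-→d2:-→d3:-→d4:-→d5:-→d6:-→d7:-→d8:-→d9:-→d10:-→d11:-→d12:-→d13:-→d14:-→d15:-→d16:H2→d17:-→d18:-→d19:-  best=H2
  + 122.160.0.0/12 (H4) depth=12
  + 86.0.0.0/8 (H1) depth=8
  - 86.0.0.0/8 clear@8
  ? 122.161.95.115  path d0:H0→d1:-→d2:-→d3:-→d4:-→d5:-→d6:-→d7:-→d8:-→d9:-→d10:-→d11:-→d12:H4  best=H4
  + 0.0.0.0/0 (H6) depth=0
  ? 163.49.0.1  path d0:H6→d1:-→d2:-→d3:-→d4:-→d5:-→d6:-→d7:-→d8:-→d9:-→d10:-→d11:-→d12:-→d13:-→d14:-→d15:-→d16:H2→d17:-→d18:-→d19:-  best=H2
  + 86.8.0.0/16 (H0) depth=16
  + 163.49.31.64/28 (H2) depth=28
  ? 133.172.17.4  path d0:H6→d1:-→d2:-  best=H6
  + 86.0.0.0/8 (H6) depth=8
  ? 86.8.46.73  path d0:H6→d1:-→d2:-→d3:-→d4:-→d5:-→d6:-→d7:-→d8:H6→d9:-→d10:-→d11:-→d12:-→d13:-→d14:-→d15:-→d16:H0  best=H0
  + 86.8.104.240/28 (H2) depth=28
  + 163.0.0.0/8 (H6) depth=8
  + 122.172.74.99/32 (H5) depth=32

== LOOKUPS ==
["H2","H4","H2","H6","H0"]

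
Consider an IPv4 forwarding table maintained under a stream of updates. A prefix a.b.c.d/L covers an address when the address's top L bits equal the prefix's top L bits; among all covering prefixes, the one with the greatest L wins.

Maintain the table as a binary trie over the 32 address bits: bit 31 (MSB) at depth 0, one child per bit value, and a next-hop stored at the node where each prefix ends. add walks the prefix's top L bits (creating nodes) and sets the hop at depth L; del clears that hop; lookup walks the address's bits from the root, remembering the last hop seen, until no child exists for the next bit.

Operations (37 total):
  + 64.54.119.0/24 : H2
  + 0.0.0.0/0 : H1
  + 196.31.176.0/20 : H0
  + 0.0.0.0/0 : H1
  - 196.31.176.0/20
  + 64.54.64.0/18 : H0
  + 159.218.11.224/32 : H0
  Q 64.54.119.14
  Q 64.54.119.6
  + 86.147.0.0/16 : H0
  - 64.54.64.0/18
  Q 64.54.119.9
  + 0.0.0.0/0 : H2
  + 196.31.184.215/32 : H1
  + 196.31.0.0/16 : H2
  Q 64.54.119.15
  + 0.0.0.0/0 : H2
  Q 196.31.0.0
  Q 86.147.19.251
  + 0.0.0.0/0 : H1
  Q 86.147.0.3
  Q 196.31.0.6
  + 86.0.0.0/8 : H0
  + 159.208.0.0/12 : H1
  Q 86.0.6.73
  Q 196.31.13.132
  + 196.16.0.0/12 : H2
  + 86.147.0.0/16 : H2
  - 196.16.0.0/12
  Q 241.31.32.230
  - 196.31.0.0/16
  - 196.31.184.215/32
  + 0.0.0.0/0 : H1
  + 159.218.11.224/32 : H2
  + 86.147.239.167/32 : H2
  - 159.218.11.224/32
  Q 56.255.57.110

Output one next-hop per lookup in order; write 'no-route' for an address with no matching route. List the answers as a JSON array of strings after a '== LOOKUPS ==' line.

Trace:
  add 64.54.119.0/24 -> H2 at depth 24
  add 0.0.0.0/0 -> H1 at depth 0
  add 196.31.176.0/20 -> H0 at depth 20
  add 0.0.0.0/0 -> H1 at depth 0
  del 196.31.176.0/20 (clear depth 20)
  add 64.54.64.0/18 -> H0 at depth 18
  add 159.218.11.224/32 -> H0 at depth 32
  Q 64.54.119.14: descend 010000000011011001110111 ; hops seen [H1,H0,H2] ; pick H2
  Q 64.54.119.6: descend 010000000011011001110111 ; hops seen [H1,H0,H2] ; pick H2
  add 86.147.0.0/16 -> H0 at depth 16
  del 64.54.64.0/18 (clear depth 18)
  Q 64.54.119.9: descend 010000000011011001110111 ; hops seen [H1,H2] ; pick H2
  add 0.0.0.0/0 -> H2 at depth 0
  add 196.31.184.215/32 -> H1 at depth 32
  add 196.31.0.0/16 -> H2 at depth 16
  Q 64.54.119.15: descend 010000000011011001110111 ; hops seen [H2,H2] ; pick H2
  add 0.0.0.0/0 -> H2 at depth 0
  Q 196.31.0.0: descend 1100010000011111 ; hops seen [H2,H2] ; pick H2
  Q 86.147.19.251: descend 0101011010010011 ; hops seen [H2,H0] ; pick H0
  add 0.0.0.0/0 -> H1 at depth 0
  Q 86.147.0.3: descend 0101011010010011 ; hops seen [H1,H0] ; pick H0
  Q 196.31.0.6: descend 1100010000011111 ; hops seen [H1,H2] ; pick H2
  add 86.0.0.0/8 -> H0 at depth 8
  add 159.208.0.0/12 -> H1 at depth 12
  Q 86.0.6.73: descend 01010110 ; hops seen [H1,H0] ; pick H0
  Q 196.31.13.132: descend 1100010000011111 ; hops seen [H1,H2] ; pick H2
  add 196.16.0.0/12 -> H2 at depth 12
  add 86.147.0.0/16 -> H2 at depth 16
  del 196.16.0.0/12 (clear depth 12)
  Q 241.31.32.230: descend 11 ; hops seen [H1] ; pick H1
  del 196.31.0.0/16 (clear depth 16)
  del 196.31.184.215/32 (clear depth 32)
  add 0.0.0.0/0 -> H1 at depth 0
  add 159.218.11.224/32 -> H2 at depth 32
  add 86.147.239.167/32 -> H2 at depth 32
  del 159.218.11.224/32 (clear depth 32)
  Q 56.255.57.110: descend 0 ; hops seen [H1] ; pick H1

== LOOKUPS ==
["H2","H2","H2","H2","H2","H0","H0","H2","H0","H2","H1","H1"]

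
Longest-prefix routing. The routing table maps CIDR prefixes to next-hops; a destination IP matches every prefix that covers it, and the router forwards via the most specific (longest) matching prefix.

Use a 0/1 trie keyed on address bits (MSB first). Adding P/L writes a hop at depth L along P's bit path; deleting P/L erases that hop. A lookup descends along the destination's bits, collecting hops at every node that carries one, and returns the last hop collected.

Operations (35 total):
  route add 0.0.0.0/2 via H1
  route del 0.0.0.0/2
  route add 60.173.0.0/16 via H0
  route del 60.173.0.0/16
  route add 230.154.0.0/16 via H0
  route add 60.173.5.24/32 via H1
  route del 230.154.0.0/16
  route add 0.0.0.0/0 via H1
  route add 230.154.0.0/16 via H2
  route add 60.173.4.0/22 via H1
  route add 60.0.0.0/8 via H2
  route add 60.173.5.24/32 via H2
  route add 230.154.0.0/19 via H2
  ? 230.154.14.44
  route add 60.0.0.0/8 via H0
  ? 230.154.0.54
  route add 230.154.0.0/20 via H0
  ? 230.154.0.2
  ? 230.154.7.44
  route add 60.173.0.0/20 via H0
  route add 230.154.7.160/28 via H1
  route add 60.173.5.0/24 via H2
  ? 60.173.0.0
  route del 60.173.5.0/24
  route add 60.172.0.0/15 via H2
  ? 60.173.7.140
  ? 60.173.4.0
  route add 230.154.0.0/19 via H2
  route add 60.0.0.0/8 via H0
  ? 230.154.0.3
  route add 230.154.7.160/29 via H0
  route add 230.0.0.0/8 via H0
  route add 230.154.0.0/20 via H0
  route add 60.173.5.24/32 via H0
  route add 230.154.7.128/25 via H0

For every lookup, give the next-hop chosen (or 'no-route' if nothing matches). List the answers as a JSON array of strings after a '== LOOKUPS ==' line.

Process each operation:
  add 0.0.0.0/2 -> H1 at depth 2
  del 0.0.0.0/2 (clear depth 2)
  add 60.173.0.0/16 -> H0 at depth 16
  del 60.173.0.0/16 (clear depth 16)
  add 230.154.0.0/16 -> H0 at depth 16
  add 60.173.5.24/32 -> H1 at depth 32
  del 230.154.0.0/16 (clear depth 16)
  add 0.0.0.0/0 -> H1 at depth 0
  add 230.154.0.0/16 -> H2 at depth 16
  add 60.173.4.0/22 -> H1 at depth 22
  add 60.0.0.0/8 -> H2 at depth 8
  add 60.173.5.24/32 -> H2 at depth 32
  add 230.154.0.0/19 -> H2 at depth 19
  ? 230.154.14.44  path d0:H1→d1:-→d2:-→d3:-→d4:-→d5:-→d6:-→d7:-→d8:-→d9:-→d10:-→d11:-→d12:-→d13:-→d14:-→d15:-→d16:H2→d17:-→d18:-→d19:H2  best=H2
  add 60.0.0.0/8 -> H0 at depth 8
  ? 230.154.0.54  path d0:H1→d1:-→d2:-→d3:-→d4:-→d5:-→d6:-→d7:-→d8:-→d9:-→d10:-→d11:-→d12:-→d13:-→d14:-→d15:-→d16:H2→d17:-→d18:-→d19:H2  best=H2
  add 230.154.0.0/20 -> H0 at depth 20
  ? 230.154.0.2  path d0:H1→d1:-→d2:-→d3:-→d4:-→d5:-→d6:-→d7:-→d8:-→d9:-→d10:-→d11:-→d12:-→d13:-→d14:-→d15:-→d16:H2→d17:-→d18:-→d19:H2→d20:H0  best=H0
  ? 230.154.7.44  path d0:H1→d1:-→d2:-→d3:-→d4:-→d5:-→d6:-→d7:-→d8:-→d9:-→d10:-→d11:-→d12:-→d13:-→d14:-→d15:-→d16:H2→d17:-→d18:-→d19:H2→d20:H0  best=H0
  add 60.173.0.0/20 -> H0 at depth 20
  add 230.154.7.160/28 -> H1 at depth 28
  add 60.173.5.0/24 -> H2 at depth 24
  ? 60.173.0.0  path d0:H1→d1:-→d2:-→d3:-→d4:-→d5:-→d6:-→d7:-→d8:H0→d9:-→d10:-→d11:-→d12:-→d13:-→d14:-→d15:-→d16:-→d17:-→d18:-→d19:-→d20:H0→d21:-  best=H0
  del 60.173.5.0/24 (clear depth 24)
  add 60.172.0.0/15 -> H2 at depth 15
  ? 60.173.7.140  path d0:H1→d1:-→d2:-→d3:-→d4:-→d5:-→d6:-→d7:-→d8:H0→d9:-→d10:-→d11:-→d12:-→d13:-→d14:-→d15:H2→d16:-→d17:-→d18:-→d19:-→d20:H0→d21:-→d22:H1  best=H1
  ? 60.173.4.0  path d0:H1→d1:-→d2:-→d3:-→d4:-→d5:-→d6:-→d7:-→d8:H0→d9:-→d10:-→d11:-→d12:-→d13:-→d14:-→d15:H2→d16:-→d17:-→d18:-→d19:-→d20:H0→d21:-→d22:H1→d23:-  best=H1
  add 230.154.0.0/19 -> H2 at depth 19
  add 60.0.0.0/8 -> H0 at depth 8
  ? 230.154.0.3  path d0:H1→d1:-→d2:-→d3:-→d4:-→d5:-→d6:-→d7:-→d8:-→d9:-→d10:-→d11:-→d12:-→d13:-→d14:-→d15:-→d16:H2→d17:-→d18:-→d19:H2→d20:H0→d21:-  best=H0
  add 230.154.7.160/29 -> H0 at depth 29
  add 230.0.0.0/8 -> H0 at depth 8
  add 230.154.0.0/20 -> H0 at depth 20
  add 60.173.5.24/32 -> H0 at depth 32
  add 230.154.7.128/25 -> H0 at depth 25

== LOOKUPS ==
["H2","H2","H0","H0","H0","H1","H1","H0"]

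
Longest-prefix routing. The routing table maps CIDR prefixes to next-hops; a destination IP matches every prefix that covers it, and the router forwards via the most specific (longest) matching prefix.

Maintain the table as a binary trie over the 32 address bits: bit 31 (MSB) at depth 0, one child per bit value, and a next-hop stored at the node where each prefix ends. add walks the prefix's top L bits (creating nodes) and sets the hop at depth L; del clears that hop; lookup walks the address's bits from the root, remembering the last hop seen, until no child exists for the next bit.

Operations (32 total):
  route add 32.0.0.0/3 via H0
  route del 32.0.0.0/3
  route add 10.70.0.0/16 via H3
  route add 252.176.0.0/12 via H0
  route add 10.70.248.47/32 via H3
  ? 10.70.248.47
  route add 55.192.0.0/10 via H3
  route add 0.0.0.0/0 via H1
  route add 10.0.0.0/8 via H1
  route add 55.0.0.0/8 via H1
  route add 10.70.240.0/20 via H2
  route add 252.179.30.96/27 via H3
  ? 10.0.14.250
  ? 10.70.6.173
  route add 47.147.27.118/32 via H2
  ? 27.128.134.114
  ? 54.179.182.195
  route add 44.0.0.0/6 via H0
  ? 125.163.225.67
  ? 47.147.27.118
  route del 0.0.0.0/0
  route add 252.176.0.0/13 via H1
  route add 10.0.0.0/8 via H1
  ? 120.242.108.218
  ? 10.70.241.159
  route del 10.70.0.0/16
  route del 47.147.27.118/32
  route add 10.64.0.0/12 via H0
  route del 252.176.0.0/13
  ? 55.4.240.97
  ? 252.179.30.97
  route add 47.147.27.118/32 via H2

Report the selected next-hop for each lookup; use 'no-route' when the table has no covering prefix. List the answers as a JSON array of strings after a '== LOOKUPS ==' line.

Process each operation:
  add 32.0.0.0/3 -> H0 at depth 3
  - 32.0.0.0/3 clear@3
  add 10.70.0.0/16 -> H3 at depth 16
  add 252.176.0.0/12 -> H0 at depth 12
  add 10.70.248.47/32 -> H3 at depth 32
  lookup 10.70.248.47: bits 00001010010001101111100000101111 walk d0:-→d1:-→d2:-→d3:-→d4:-→d5:-→d6:-→d7:-→d8:-→d9:-→d10:-→d11:-→d12:-→d13:-→d14:-→d15:-→d16:H3→d17:-→d18:-→d19:-→d20:-→d21:-→d22:-→d23:-→d24:-→d25:-→d26:-→d27:-→d28:-→d29:-→d30:-→d31:-→d32:H3 -> H3
  add 55.192.0.0/10 -> H3 at depth 10
  add 0.0.0.0/0 -> H1 at depth 0
  add 10.0.0.0/8 -> H1 at depth 8
  add 55.0.0.0/8 -> H1 at depth 8
  add 10.70.240.0/20 -> H2 at depth 20
  add 252.179.30.96/27 -> H3 at depth 27
  lookup 10.0.14.250: bits 000010100 walk d0:H1→d1:-→d2:-→d3:-→d4:-→d5:-→d6:-→d7:-→d8:H1→d9:- -> H1
  lookup 10.70.6.173: bits 0000101001000110 walk d0:H1→d1:-→d2:-→d3:-→d4:-→d5:-→d6:-→d7:-→d8:H1→d9:-→d10:-→d11:-→d12:-→d13:-→d14:-→d15:-→d16:H3 -> H3
  add 47.147.27.118/32 -> H2 at depth 32
  lookup 27.128.134.114: bits 000 walk d0:H1→d1:-→d2:-→d3:- -> H1
  lookup 54.179.182.195: bits 0011011 walk d0:H1→d1:-→d2:-→d3:-→d4:-→d5:-→d6:-→d7:- -> H1
  add 44.0.0.0/6 -> H0 at depth 6
  lookup 125.163.225.67: bits 0 walk d0:H1→d1:- -> H1
  lookup 47.147.27.118: bits 00101111100100110001101101110110 walk d0:H1→d1:-→d2:-→d3:-→d4:-→d5:-→d6:H0→d7:-→d8:-→d9:-→d10:-→d11:-→d12:-→d13:-→d14:-→d15:-→d16:-→d17:-→d18:-→d19:-→d20:-→d21:-→d22:-→d23:-→d24:-→d25:-→d26:-→d27:-→d28:-→d29:-→d30:-→d31:-→d32:H2 -> H2
  - 0.0.0.0/0 clear@0
  add 252.176.0.0/13 -> H1 at depth 13
  add 10.0.0.0/8 -> H1 at depth 8
  lookup 120.242.108.218: bits 0 walk d0:-→d1:- -> no-route
  lookup 10.70.241.159: bits 00001010010001101111 walk d0:-→d1:-→d2:-→d3:-→d4:-→d5:-→d6:-→d7:-→d8:H1→d9:-→d10:-→d11:-→d12:-→d13:-→d14:-→d15:-→d16:H3→d17:-→d18:-→d19:-→d20:H2 -> H2
  - 10.70.0.0/16 clear@16
  - 47.147.27.118/32 clear@32
  add 10.64.0.0/12 -> H0 at depth 12
  - 252.176.0.0/13 clear@13
  lookup 55.4.240.97: bits 00110111 walk d0:-→d1:-→d2:-→d3:-→d4:-→d5:-→d6:-→d7:-→d8:H1 -> H1
  lookup 252.179.30.97: bits 111111001011001100011110011 walk d0:-→d1:-→d2:-→d3:-→d4:-→d5:-→d6:-→d7:-→d8:-→d9:-→d10:-→d11:-→d12:H0→d13:-→d14:-→d15:-→d16:-→d17:-→d18:-→d19:-→d20:-→d21:-→d22:-→d23:-→d24:-→d25:-→d26:-→d27:H3 -> H3
  add 47.147.27.118/32 -> H2 at depth 32

== LOOKUPS ==
["H3","H1","H3","H1","H1","H1","H2","no-route","H2","H1","H3"]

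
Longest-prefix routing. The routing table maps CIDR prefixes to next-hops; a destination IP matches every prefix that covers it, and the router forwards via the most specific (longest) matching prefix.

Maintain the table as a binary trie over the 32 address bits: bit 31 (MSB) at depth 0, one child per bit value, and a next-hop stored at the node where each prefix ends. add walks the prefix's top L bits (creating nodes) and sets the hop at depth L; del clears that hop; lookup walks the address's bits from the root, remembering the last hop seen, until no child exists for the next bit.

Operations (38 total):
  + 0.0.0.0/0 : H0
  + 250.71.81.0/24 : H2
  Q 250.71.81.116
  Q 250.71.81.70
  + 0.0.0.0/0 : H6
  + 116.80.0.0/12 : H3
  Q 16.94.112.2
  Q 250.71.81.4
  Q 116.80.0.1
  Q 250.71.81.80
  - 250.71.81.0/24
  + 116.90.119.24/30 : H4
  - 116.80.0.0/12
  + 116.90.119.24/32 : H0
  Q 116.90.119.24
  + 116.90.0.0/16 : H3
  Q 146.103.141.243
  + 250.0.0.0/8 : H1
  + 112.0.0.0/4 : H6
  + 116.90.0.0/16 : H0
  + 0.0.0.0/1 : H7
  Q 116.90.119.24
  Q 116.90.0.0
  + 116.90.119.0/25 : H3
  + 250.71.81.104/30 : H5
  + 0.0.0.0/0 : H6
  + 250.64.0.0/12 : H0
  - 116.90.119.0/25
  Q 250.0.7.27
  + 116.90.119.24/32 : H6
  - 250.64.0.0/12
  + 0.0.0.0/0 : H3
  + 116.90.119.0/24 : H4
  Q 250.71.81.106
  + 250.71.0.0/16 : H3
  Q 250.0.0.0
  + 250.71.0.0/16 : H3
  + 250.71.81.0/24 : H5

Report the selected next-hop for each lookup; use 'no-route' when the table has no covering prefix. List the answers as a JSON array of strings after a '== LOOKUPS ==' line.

Apply in order:
  add 0.0.0.0/0 -> H0 at depth 0
  add 250.71.81.0/24 -> H2 at depth 24
  lookup 250.71.81.116: bits 111110100100011101010001 walk d0:H0→d1:-→d2:-→d3:-→d4:-→d5:-→d6:-→d7:-→d8:-→d9:-→d10:-→d11:-→d12:-→d13:-→d14:-→d15:-→d16:-→d17:-→d18:-→d19:-→d20:-→d21:-→d22:-→d23:-→d24:H2 -> H2
  lookup 250.71.81.70: bits 111110100100011101010001 walk d0:H0→d1:-→d2:-→d3:-→d4:-→d5:-→d6:-→d7:-→d8:-→d9:-→d10:-→d11:-→d12:-→d13:-→d14:-→d15:-→d16:-→d17:-→d18:-→d19:-→d20:-→d21:-→d22:-→d23:-→d24:H2 -> H2
  add 0.0.0.0/0 -> H6 at depth 0
  add 116.80.0.0/12 -> H3 at depth 12
  lookup 16.94.112.2: bits 0 walk d0:H6→d1:- -> H6
  lookup 250.71.81.4: bits 111110100100011101010001 walk d0:H6→d1:-→d2:-→d3:-→d4:-→d5:-→d6:-→d7:-→d8:-→d9:-→d10:-→d11:-→d12:-→d13:-→d14:-→d15:-→d16:-→d17:-→d18:-→d19:-→d20:-→d21:-→d22:-→d23:-→d24:H2 -> H2
  lookup 116.80.0.1: bits 011101000101 walk d0:H6→d1:-→d2:-→d3:-→d4:-→d5:-→d6:-→d7:-→d8:-→d9:-→d10:-→d11:-→d12:H3 -> H3
  lookup 250.71.81.80: bits 111110100100011101010001 walk d0:H6→d1:-→d2:-→d3:-→d4:-→d5:-→d6:-→d7:-→d8:-→d9:-→d10:-→d11:-→d12:-→d13:-→d14:-→d15:-→d16:-→d17:-→d18:-→d19:-→d20:-→d21:-→d22:-→d23:-→d24:H2 -> H2
  - 250.71.81.0/24 clear@24
  add 116.90.119.24/30 -> H4 at depth 30
  - 116.80.0.0/12 clear@12
  add 116.90.119.24/32 -> H0 at depth 32
  lookup 116.90.119.24: bits 01110100010110100111011100011000 walk d0:H6→d1:-→d2:-→d3:-→d4:-→d5:-→d6:-→d7:-→d8:-→d9:-→d10:-→d11:-→d12:-→d13:-→d14:-→d15:-→d16:-→d17:-→d18:-→d19:-→d20:-→d21:-→d22:-→d23:-→d24:-→d25:-→d26:-→d27:-→d28:-→d29:-→d30:H4→d31:-→d32:H0 -> H0
  add 116.90.0.0/16 -> H3 at depth 16
  lookup 146.103.141.243: bits 1 walk d0:H6→d1:- -> H6
  add 250.0.0.0/8 -> H1 at depth 8
  add 112.0.0.0/4 -> H6 at depth 4
  add 116.90.0.0/16 -> H0 at depth 16
  add 0.0.0.0/1 -> H7 at depth 1
  lookup 116.90.119.24: bits 01110100010110100111011100011000 walk d0:H6→d1:H7→d2:-→d3:-→d4:H6→d5:-→d6:-→d7:-→d8:-→d9:-→d10:-→d11:-→d12:-→d13:-→d14:-→d15:-→d16:H0→d17:-→d18:-→d19:-→d20:-→d21:-→d22:-→d23:-→d24:-→d25:-→d26:-→d27:-→d28:-→d29:-→d30:H4→d31:-→d32:H0 -> H0
  lookup 116.90.0.0: bits 01110100010110100 walk d0:H6→d1:H7→d2:-→d3:-→d4:H6→d5:-→d6:-→d7:-→d8:-→d9:-→d10:-→d11:-→d12:-→d13:-→d14:-→d15:-→d16:H0→d17:- -> H0
  add 116.90.119.0/25 -> H3 at depth 25
  add 250.71.81.104/30 -> H5 at depth 30
  add 0.0.0.0/0 -> H6 at depth 0
  add 250.64.0.0/12 -> H0 at depth 12
  - 116.90.119.0/25 clear@25
  lookup 250.0.7.27: bits 111110100 walk d0:H6→d1:-→d2:-→d3:-→d4:-→d5:-→d6:-→d7:-→d8:H1→d9:- -> H1
  add 116.90.119.24/32 -> H6 at depth 32
  - 250.64.0.0/12 clear@12
  add 0.0.0.0/0 -> H3 at depth 0
  add 116.90.119.0/24 -> H4 at depth 24
  lookup 250.71.81.106: bits 111110100100011101010001011010 walk d0:H3→d1:-→d2:-→d3:-→d4:-→d5:-→d6:-→d7:-→d8:H1→d9:-→d10:-→d11:-→d12:-→d13:-→d14:-→d15:-→d16:-→d17:-→d18:-→d19:-→d20:-→d21:-→d22:-→d23:-→d24:-→d25:-→d26:-→d27:-→d28:-→d29:-→d30:H5 -> H5
  add 250.71.0.0/16 -> H3 at depth 16
  lookup 250.0.0.0: bits 111110100 walk d0:H3→d1:-→d2:-→d3:-→d4:-→d5:-→d6:-→d7:-→d8:H1→d9:- -> H1
  add 250.71.0.0/16 -> H3 at depth 16
  add 250.71.81.0/24 -> H5 at depth 24

== LOOKUPS ==
["H2","H2","H6","H2","H3","H2","H0","H6","H0","H0","H1","H5","H1"]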